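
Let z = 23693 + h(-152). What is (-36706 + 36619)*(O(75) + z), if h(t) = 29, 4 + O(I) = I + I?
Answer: -2076516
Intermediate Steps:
O(I) = -4 + 2*I (O(I) = -4 + (I + I) = -4 + 2*I)
z = 23722 (z = 23693 + 29 = 23722)
(-36706 + 36619)*(O(75) + z) = (-36706 + 36619)*((-4 + 2*75) + 23722) = -87*((-4 + 150) + 23722) = -87*(146 + 23722) = -87*23868 = -2076516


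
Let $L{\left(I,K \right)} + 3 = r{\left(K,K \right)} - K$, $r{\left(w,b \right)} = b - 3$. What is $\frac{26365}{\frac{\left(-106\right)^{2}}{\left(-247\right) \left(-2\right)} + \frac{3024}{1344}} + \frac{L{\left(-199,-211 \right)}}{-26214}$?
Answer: $\frac{22761289095}{21578491} \approx 1054.8$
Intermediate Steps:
$r{\left(w,b \right)} = -3 + b$
$L{\left(I,K \right)} = -6$ ($L{\left(I,K \right)} = -3 + \left(\left(-3 + K\right) - K\right) = -3 - 3 = -6$)
$\frac{26365}{\frac{\left(-106\right)^{2}}{\left(-247\right) \left(-2\right)} + \frac{3024}{1344}} + \frac{L{\left(-199,-211 \right)}}{-26214} = \frac{26365}{\frac{\left(-106\right)^{2}}{\left(-247\right) \left(-2\right)} + \frac{3024}{1344}} - \frac{6}{-26214} = \frac{26365}{\frac{11236}{494} + 3024 \cdot \frac{1}{1344}} - - \frac{1}{4369} = \frac{26365}{11236 \cdot \frac{1}{494} + \frac{9}{4}} + \frac{1}{4369} = \frac{26365}{\frac{5618}{247} + \frac{9}{4}} + \frac{1}{4369} = \frac{26365}{\frac{24695}{988}} + \frac{1}{4369} = 26365 \cdot \frac{988}{24695} + \frac{1}{4369} = \frac{5209724}{4939} + \frac{1}{4369} = \frac{22761289095}{21578491}$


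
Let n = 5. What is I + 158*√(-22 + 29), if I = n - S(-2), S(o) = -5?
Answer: 10 + 158*√7 ≈ 428.03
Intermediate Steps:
I = 10 (I = 5 - 1*(-5) = 5 + 5 = 10)
I + 158*√(-22 + 29) = 10 + 158*√(-22 + 29) = 10 + 158*√7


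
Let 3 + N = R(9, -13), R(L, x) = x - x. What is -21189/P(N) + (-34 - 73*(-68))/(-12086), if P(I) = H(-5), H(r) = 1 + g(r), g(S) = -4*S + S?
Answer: -128084567/96688 ≈ -1324.7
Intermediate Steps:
g(S) = -3*S
R(L, x) = 0
H(r) = 1 - 3*r
N = -3 (N = -3 + 0 = -3)
P(I) = 16 (P(I) = 1 - 3*(-5) = 1 + 15 = 16)
-21189/P(N) + (-34 - 73*(-68))/(-12086) = -21189/16 + (-34 - 73*(-68))/(-12086) = -21189*1/16 + (-34 + 4964)*(-1/12086) = -21189/16 + 4930*(-1/12086) = -21189/16 - 2465/6043 = -128084567/96688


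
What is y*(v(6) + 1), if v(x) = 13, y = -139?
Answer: -1946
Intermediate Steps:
y*(v(6) + 1) = -139*(13 + 1) = -139*14 = -1946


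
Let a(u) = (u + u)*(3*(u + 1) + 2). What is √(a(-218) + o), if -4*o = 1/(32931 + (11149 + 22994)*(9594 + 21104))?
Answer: √1243489111750324853981655/2096309490 ≈ 531.94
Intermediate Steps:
a(u) = 2*u*(5 + 3*u) (a(u) = (2*u)*(3*(1 + u) + 2) = (2*u)*((3 + 3*u) + 2) = (2*u)*(5 + 3*u) = 2*u*(5 + 3*u))
o = -1/4192618980 (o = -1/(4*(32931 + (11149 + 22994)*(9594 + 21104))) = -1/(4*(32931 + 34143*30698)) = -1/(4*(32931 + 1048121814)) = -¼/1048154745 = -¼*1/1048154745 = -1/4192618980 ≈ -2.3851e-10)
√(a(-218) + o) = √(2*(-218)*(5 + 3*(-218)) - 1/4192618980) = √(2*(-218)*(5 - 654) - 1/4192618980) = √(2*(-218)*(-649) - 1/4192618980) = √(282964 - 1/4192618980) = √(1186360237056719/4192618980) = √1243489111750324853981655/2096309490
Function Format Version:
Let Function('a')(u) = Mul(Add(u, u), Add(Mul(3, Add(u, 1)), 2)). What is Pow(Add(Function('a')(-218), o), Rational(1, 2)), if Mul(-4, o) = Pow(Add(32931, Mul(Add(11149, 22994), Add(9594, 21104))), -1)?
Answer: Mul(Rational(1, 2096309490), Pow(1243489111750324853981655, Rational(1, 2))) ≈ 531.94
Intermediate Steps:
Function('a')(u) = Mul(2, u, Add(5, Mul(3, u))) (Function('a')(u) = Mul(Mul(2, u), Add(Mul(3, Add(1, u)), 2)) = Mul(Mul(2, u), Add(Add(3, Mul(3, u)), 2)) = Mul(Mul(2, u), Add(5, Mul(3, u))) = Mul(2, u, Add(5, Mul(3, u))))
o = Rational(-1, 4192618980) (o = Mul(Rational(-1, 4), Pow(Add(32931, Mul(Add(11149, 22994), Add(9594, 21104))), -1)) = Mul(Rational(-1, 4), Pow(Add(32931, Mul(34143, 30698)), -1)) = Mul(Rational(-1, 4), Pow(Add(32931, 1048121814), -1)) = Mul(Rational(-1, 4), Pow(1048154745, -1)) = Mul(Rational(-1, 4), Rational(1, 1048154745)) = Rational(-1, 4192618980) ≈ -2.3851e-10)
Pow(Add(Function('a')(-218), o), Rational(1, 2)) = Pow(Add(Mul(2, -218, Add(5, Mul(3, -218))), Rational(-1, 4192618980)), Rational(1, 2)) = Pow(Add(Mul(2, -218, Add(5, -654)), Rational(-1, 4192618980)), Rational(1, 2)) = Pow(Add(Mul(2, -218, -649), Rational(-1, 4192618980)), Rational(1, 2)) = Pow(Add(282964, Rational(-1, 4192618980)), Rational(1, 2)) = Pow(Rational(1186360237056719, 4192618980), Rational(1, 2)) = Mul(Rational(1, 2096309490), Pow(1243489111750324853981655, Rational(1, 2)))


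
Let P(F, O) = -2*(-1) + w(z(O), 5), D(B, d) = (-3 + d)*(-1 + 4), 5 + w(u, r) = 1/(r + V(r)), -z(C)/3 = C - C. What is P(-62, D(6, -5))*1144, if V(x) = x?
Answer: -16588/5 ≈ -3317.6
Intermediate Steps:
z(C) = 0 (z(C) = -3*(C - C) = -3*0 = 0)
w(u, r) = -5 + 1/(2*r) (w(u, r) = -5 + 1/(r + r) = -5 + 1/(2*r))
D(B, d) = -9 + 3*d (D(B, d) = (-3 + d)*3 = -9 + 3*d)
P(F, O) = -29/10 (P(F, O) = -2*(-1) + (-5 + (½)/5) = 2 + (-5 + (½)*(⅕)) = 2 + (-5 + ⅒) = 2 - 49/10 = -29/10)
P(-62, D(6, -5))*1144 = -29/10*1144 = -16588/5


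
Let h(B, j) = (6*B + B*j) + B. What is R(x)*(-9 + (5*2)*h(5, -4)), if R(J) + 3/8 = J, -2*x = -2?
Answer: 705/8 ≈ 88.125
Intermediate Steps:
x = 1 (x = -½*(-2) = 1)
R(J) = -3/8 + J
h(B, j) = 7*B + B*j
R(x)*(-9 + (5*2)*h(5, -4)) = (-3/8 + 1)*(-9 + (5*2)*(5*(7 - 4))) = 5*(-9 + 10*(5*3))/8 = 5*(-9 + 10*15)/8 = 5*(-9 + 150)/8 = (5/8)*141 = 705/8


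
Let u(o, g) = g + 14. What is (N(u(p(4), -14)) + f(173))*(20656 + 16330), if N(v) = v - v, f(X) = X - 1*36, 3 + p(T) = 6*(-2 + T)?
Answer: 5067082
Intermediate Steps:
p(T) = -15 + 6*T (p(T) = -3 + 6*(-2 + T) = -3 + (-12 + 6*T) = -15 + 6*T)
f(X) = -36 + X (f(X) = X - 36 = -36 + X)
u(o, g) = 14 + g
N(v) = 0
(N(u(p(4), -14)) + f(173))*(20656 + 16330) = (0 + (-36 + 173))*(20656 + 16330) = (0 + 137)*36986 = 137*36986 = 5067082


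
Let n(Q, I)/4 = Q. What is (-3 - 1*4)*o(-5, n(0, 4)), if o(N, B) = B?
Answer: 0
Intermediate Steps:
n(Q, I) = 4*Q
(-3 - 1*4)*o(-5, n(0, 4)) = (-3 - 1*4)*(4*0) = (-3 - 4)*0 = -7*0 = 0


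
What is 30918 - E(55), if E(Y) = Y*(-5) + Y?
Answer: 31138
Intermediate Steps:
E(Y) = -4*Y (E(Y) = -5*Y + Y = -4*Y)
30918 - E(55) = 30918 - (-4)*55 = 30918 - 1*(-220) = 30918 + 220 = 31138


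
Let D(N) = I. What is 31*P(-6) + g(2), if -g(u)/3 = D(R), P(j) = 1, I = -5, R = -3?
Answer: 46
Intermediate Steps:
D(N) = -5
g(u) = 15 (g(u) = -3*(-5) = 15)
31*P(-6) + g(2) = 31*1 + 15 = 31 + 15 = 46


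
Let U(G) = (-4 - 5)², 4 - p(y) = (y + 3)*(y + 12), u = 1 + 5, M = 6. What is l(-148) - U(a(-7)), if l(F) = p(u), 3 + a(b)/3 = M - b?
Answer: -239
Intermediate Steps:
u = 6
p(y) = 4 - (3 + y)*(12 + y) (p(y) = 4 - (y + 3)*(y + 12) = 4 - (3 + y)*(12 + y))
a(b) = 9 - 3*b (a(b) = -9 + 3*(6 - b) = -9 + (18 - 3*b) = 9 - 3*b)
U(G) = 81 (U(G) = (-9)² = 81)
l(F) = -158 (l(F) = -32 - 1*6² - 15*6 = -32 - 1*36 - 90 = -32 - 36 - 90 = -158)
l(-148) - U(a(-7)) = -158 - 1*81 = -158 - 81 = -239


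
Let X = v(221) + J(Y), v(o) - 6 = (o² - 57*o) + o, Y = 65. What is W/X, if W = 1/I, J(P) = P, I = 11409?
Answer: 1/416839224 ≈ 2.3990e-9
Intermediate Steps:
v(o) = 6 + o² - 56*o (v(o) = 6 + ((o² - 57*o) + o) = 6 + (o² - 56*o) = 6 + o² - 56*o)
W = 1/11409 ≈ 8.7650e-5
X = 36536 (X = (6 + 221² - 56*221) + 65 = (6 + 48841 - 12376) + 65 = 36471 + 65 = 36536)
W/X = (1/11409)/36536 = (1/11409)*(1/36536) = 1/416839224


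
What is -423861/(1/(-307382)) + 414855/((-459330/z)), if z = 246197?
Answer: 3989649112452615/30622 ≈ 1.3029e+11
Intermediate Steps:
-423861/(1/(-307382)) + 414855/((-459330/z)) = -423861/(1/(-307382)) + 414855/((-459330/246197)) = -423861/(-1/307382) + 414855/((-459330*1/246197)) = -423861*(-307382) + 414855/(-459330/246197) = 130287241902 + 414855*(-246197/459330) = 130287241902 - 6809070429/30622 = 3989649112452615/30622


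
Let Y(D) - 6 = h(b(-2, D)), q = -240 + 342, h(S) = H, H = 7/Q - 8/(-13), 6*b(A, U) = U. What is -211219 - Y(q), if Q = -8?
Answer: -21967373/104 ≈ -2.1122e+5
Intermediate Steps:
b(A, U) = U/6
H = -27/104 (H = 7/(-8) - 8/(-13) = 7*(-⅛) - 8*(-1/13) = -7/8 + 8/13 = -27/104 ≈ -0.25962)
h(S) = -27/104
q = 102
Y(D) = 597/104 (Y(D) = 6 - 27/104 = 597/104)
-211219 - Y(q) = -211219 - 1*597/104 = -211219 - 597/104 = -21967373/104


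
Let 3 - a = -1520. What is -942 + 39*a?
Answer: 58455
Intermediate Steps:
a = 1523 (a = 3 - 1*(-1520) = 3 + 1520 = 1523)
-942 + 39*a = -942 + 39*1523 = -942 + 59397 = 58455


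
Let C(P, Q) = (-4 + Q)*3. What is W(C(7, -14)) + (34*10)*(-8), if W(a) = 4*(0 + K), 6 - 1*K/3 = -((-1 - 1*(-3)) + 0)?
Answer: -2624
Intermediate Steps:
K = 24 (K = 18 - (-3)*((-1 - 1*(-3)) + 0) = 18 - (-3)*((-1 + 3) + 0) = 18 - (-3)*(2 + 0) = 18 - (-3)*2 = 18 - 3*(-2) = 18 + 6 = 24)
C(P, Q) = -12 + 3*Q
W(a) = 96 (W(a) = 4*(0 + 24) = 4*24 = 96)
W(C(7, -14)) + (34*10)*(-8) = 96 + (34*10)*(-8) = 96 + 340*(-8) = 96 - 2720 = -2624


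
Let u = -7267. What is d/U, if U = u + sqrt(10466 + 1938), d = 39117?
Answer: -284263239/52796885 - 78234*sqrt(3101)/52796885 ≈ -5.4666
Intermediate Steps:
U = -7267 + 2*sqrt(3101) (U = -7267 + sqrt(10466 + 1938) = -7267 + sqrt(12404) = -7267 + 2*sqrt(3101) ≈ -7155.6)
d/U = 39117/(-7267 + 2*sqrt(3101))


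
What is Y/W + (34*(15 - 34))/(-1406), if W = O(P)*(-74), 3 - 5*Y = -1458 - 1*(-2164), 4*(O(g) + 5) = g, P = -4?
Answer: 317/2220 ≈ 0.14279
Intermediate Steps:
O(g) = -5 + g/4
Y = -703/5 (Y = ⅗ - (-1458 - 1*(-2164))/5 = ⅗ - (-1458 + 2164)/5 = ⅗ - ⅕*706 = ⅗ - 706/5 = -703/5 ≈ -140.60)
W = 444 (W = (-5 + (¼)*(-4))*(-74) = (-5 - 1)*(-74) = -6*(-74) = 444)
Y/W + (34*(15 - 34))/(-1406) = -703/5/444 + (34*(15 - 34))/(-1406) = -703/5*1/444 + (34*(-19))*(-1/1406) = -19/60 - 646*(-1/1406) = -19/60 + 17/37 = 317/2220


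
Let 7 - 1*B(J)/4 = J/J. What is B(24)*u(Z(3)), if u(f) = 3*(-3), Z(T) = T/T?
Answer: -216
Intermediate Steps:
Z(T) = 1
u(f) = -9
B(J) = 24 (B(J) = 28 - 4*J/J = 28 - 4*1 = 28 - 4 = 24)
B(24)*u(Z(3)) = 24*(-9) = -216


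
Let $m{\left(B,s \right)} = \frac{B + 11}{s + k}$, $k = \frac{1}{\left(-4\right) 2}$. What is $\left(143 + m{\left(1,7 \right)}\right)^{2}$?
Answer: $\frac{63377521}{3025} \approx 20951.0$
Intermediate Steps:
$k = - \frac{1}{8}$ ($k = \frac{1}{-8} = - \frac{1}{8} \approx -0.125$)
$m{\left(B,s \right)} = \frac{11 + B}{- \frac{1}{8} + s}$ ($m{\left(B,s \right)} = \frac{B + 11}{s - \frac{1}{8}} = \frac{11 + B}{- \frac{1}{8} + s}$)
$\left(143 + m{\left(1,7 \right)}\right)^{2} = \left(143 + \frac{8 \left(11 + 1\right)}{-1 + 8 \cdot 7}\right)^{2} = \left(143 + 8 \frac{1}{-1 + 56} \cdot 12\right)^{2} = \left(143 + 8 \cdot \frac{1}{55} \cdot 12\right)^{2} = \left(143 + \frac{96}{55}\right)^{2} = \left(\frac{7961}{55}\right)^{2} = \frac{63377521}{3025}$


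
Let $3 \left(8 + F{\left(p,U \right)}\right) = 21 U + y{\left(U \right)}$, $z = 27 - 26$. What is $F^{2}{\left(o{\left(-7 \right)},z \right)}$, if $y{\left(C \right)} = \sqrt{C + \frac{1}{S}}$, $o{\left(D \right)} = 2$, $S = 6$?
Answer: $\frac{\left(18 - \sqrt{42}\right)^{2}}{324} \approx 0.40955$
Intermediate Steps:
$z = 1$
$y{\left(C \right)} = \sqrt{\frac{1}{6} + C}$ ($y{\left(C \right)} = \sqrt{C + \frac{1}{6}} = \sqrt{\frac{1}{6} + C}$)
$F{\left(p,U \right)} = -8 + 7 U + \frac{\sqrt{6 + 36 U}}{18}$ ($F{\left(p,U \right)} = -8 + \frac{21 U + \frac{\sqrt{6 + 36 U}}{6}}{3} = -8 + \left(7 U + \frac{\sqrt{6 + 36 U}}{18}\right) = -8 + 7 U + \frac{\sqrt{6 + 36 U}}{18}$)
$F^{2}{\left(o{\left(-7 \right)},z \right)} = \left(-8 + 7 \cdot 1 + \frac{\sqrt{6 + 36 \cdot 1}}{18}\right)^{2} = \left(-8 + 7 + \frac{\sqrt{6 + 36}}{18}\right)^{2} = \left(-8 + 7 + \frac{\sqrt{42}}{18}\right)^{2} = \left(-1 + \frac{\sqrt{42}}{18}\right)^{2}$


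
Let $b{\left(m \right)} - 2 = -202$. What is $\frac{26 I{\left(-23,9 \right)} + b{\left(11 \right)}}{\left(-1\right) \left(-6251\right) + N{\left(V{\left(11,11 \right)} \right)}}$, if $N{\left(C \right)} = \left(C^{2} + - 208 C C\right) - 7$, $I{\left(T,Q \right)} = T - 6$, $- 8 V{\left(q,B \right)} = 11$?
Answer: $- \frac{61056}{374569} \approx -0.163$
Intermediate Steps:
$V{\left(q,B \right)} = - \frac{11}{8}$ ($V{\left(q,B \right)} = \left(- \frac{1}{8}\right) 11 = - \frac{11}{8}$)
$b{\left(m \right)} = -200$ ($b{\left(m \right)} = 2 - 202 = -200$)
$I{\left(T,Q \right)} = -6 + T$
$N{\left(C \right)} = -7 - 207 C^{2}$ ($N{\left(C \right)} = \left(C^{2} - 208 C^{2}\right) - 7 = - 207 C^{2} - 7 = -7 - 207 C^{2}$)
$\frac{26 I{\left(-23,9 \right)} + b{\left(11 \right)}}{\left(-1\right) \left(-6251\right) + N{\left(V{\left(11,11 \right)} \right)}} = \frac{26 \left(-6 - 23\right) - 200}{\left(-1\right) \left(-6251\right) - \left(7 + 207 \left(- \frac{11}{8}\right)^{2}\right)} = \frac{26 \left(-29\right) - 200}{6251 - \frac{25495}{64}} = \frac{-754 - 200}{6251 - \frac{25495}{64}} = - \frac{954}{6251 - \frac{25495}{64}} = - \frac{954}{\frac{374569}{64}} = \left(-954\right) \frac{64}{374569} = - \frac{61056}{374569}$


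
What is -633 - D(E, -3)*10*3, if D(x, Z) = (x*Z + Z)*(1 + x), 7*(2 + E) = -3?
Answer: -22017/49 ≈ -449.33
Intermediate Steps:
E = -17/7 (E = -2 + (⅐)*(-3) = -2 - 3/7 = -17/7 ≈ -2.4286)
D(x, Z) = (1 + x)*(Z + Z*x) (D(x, Z) = (Z*x + Z)*(1 + x) = (Z + Z*x)*(1 + x) = (1 + x)*(Z + Z*x))
-633 - D(E, -3)*10*3 = -633 - -3*(1 + (-17/7)² + 2*(-17/7))*10*3 = -633 - -3*(1 + 289/49 - 34/7)*10*3 = -633 - -3*100/49*10*3 = -633 - (-300/49*10)*3 = -633 - (-3000)*3/49 = -633 - 1*(-9000/49) = -633 + 9000/49 = -22017/49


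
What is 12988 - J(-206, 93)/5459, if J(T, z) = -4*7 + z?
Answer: 70901427/5459 ≈ 12988.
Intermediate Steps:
J(T, z) = -28 + z
12988 - J(-206, 93)/5459 = 12988 - (-28 + 93)/5459 = 12988 - 65/5459 = 70901427/5459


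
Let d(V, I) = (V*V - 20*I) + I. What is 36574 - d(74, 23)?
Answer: 31535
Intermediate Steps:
d(V, I) = V**2 - 19*I (d(V, I) = (V**2 - 20*I) + I = V**2 - 19*I)
36574 - d(74, 23) = 36574 - (74**2 - 19*23) = 36574 - (5476 - 437) = 36574 - 1*5039 = 36574 - 5039 = 31535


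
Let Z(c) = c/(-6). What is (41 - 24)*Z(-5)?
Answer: 85/6 ≈ 14.167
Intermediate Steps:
Z(c) = -c/6 (Z(c) = c*(-⅙) = -c/6)
(41 - 24)*Z(-5) = (41 - 24)*(-⅙*(-5)) = 17*(⅚) = 85/6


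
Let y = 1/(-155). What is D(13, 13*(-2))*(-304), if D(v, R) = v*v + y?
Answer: -7962976/155 ≈ -51374.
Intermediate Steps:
y = -1/155 ≈ -0.0064516
D(v, R) = -1/155 + v² (D(v, R) = v*v - 1/155 = v² - 1/155 = -1/155 + v²)
D(13, 13*(-2))*(-304) = (-1/155 + 13²)*(-304) = (-1/155 + 169)*(-304) = (26194/155)*(-304) = -7962976/155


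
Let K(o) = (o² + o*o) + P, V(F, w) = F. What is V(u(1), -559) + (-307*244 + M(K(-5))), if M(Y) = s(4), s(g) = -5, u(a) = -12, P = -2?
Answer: -74925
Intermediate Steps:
K(o) = -2 + 2*o² (K(o) = (o² + o*o) - 2 = (o² + o²) - 2 = 2*o² - 2 = -2 + 2*o²)
M(Y) = -5
V(u(1), -559) + (-307*244 + M(K(-5))) = -12 + (-307*244 - 5) = -12 + (-74908 - 5) = -12 - 74913 = -74925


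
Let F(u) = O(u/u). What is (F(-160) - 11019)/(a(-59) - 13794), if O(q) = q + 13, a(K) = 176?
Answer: 11005/13618 ≈ 0.80812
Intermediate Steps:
O(q) = 13 + q
F(u) = 14 (F(u) = 13 + u/u = 13 + 1 = 14)
(F(-160) - 11019)/(a(-59) - 13794) = (14 - 11019)/(176 - 13794) = -11005/(-13618) = -11005*(-1/13618) = 11005/13618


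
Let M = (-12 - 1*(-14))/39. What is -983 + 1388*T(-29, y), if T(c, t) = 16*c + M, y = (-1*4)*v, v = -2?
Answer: -25152809/39 ≈ -6.4494e+5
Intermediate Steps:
M = 2/39 (M = (-12 + 14)*(1/39) = 2*(1/39) = 2/39 ≈ 0.051282)
y = 8 (y = -1*4*(-2) = -4*(-2) = 8)
T(c, t) = 2/39 + 16*c (T(c, t) = 16*c + 2/39 = 2/39 + 16*c)
-983 + 1388*T(-29, y) = -983 + 1388*(2/39 + 16*(-29)) = -983 + 1388*(2/39 - 464) = -983 + 1388*(-18094/39) = -983 - 25114472/39 = -25152809/39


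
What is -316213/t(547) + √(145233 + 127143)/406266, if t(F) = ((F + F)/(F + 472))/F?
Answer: -322221047/2 + √7566/67711 ≈ -1.6111e+8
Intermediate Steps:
t(F) = 2/(472 + F) (t(F) = ((2*F)/(472 + F))/F = (2*F/(472 + F))/F = 2/(472 + F))
-316213/t(547) + √(145233 + 127143)/406266 = -316213/(2/(472 + 547)) + √(145233 + 127143)/406266 = -316213/(2/1019) + √272376*(1/406266) = -316213/(2*(1/1019)) + (6*√7566)*(1/406266) = -316213/2/1019 + √7566/67711 = -316213*1019/2 + √7566/67711 = -322221047/2 + √7566/67711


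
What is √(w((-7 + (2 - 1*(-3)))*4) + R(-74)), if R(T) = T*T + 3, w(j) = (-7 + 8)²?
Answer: 2*√1370 ≈ 74.027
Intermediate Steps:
w(j) = 1 (w(j) = 1² = 1)
R(T) = 3 + T² (R(T) = T² + 3 = 3 + T²)
√(w((-7 + (2 - 1*(-3)))*4) + R(-74)) = √(1 + (3 + (-74)²)) = √(1 + (3 + 5476)) = √(1 + 5479) = √5480 = 2*√1370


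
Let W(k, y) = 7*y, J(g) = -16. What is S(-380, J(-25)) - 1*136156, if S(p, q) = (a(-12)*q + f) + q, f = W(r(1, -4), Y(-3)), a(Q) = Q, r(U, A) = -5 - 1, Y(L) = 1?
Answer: -135973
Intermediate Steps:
r(U, A) = -6
f = 7 (f = 7*1 = 7)
S(p, q) = 7 - 11*q (S(p, q) = (-12*q + 7) + q = (7 - 12*q) + q = 7 - 11*q)
S(-380, J(-25)) - 1*136156 = (7 - 11*(-16)) - 1*136156 = (7 + 176) - 136156 = 183 - 136156 = -135973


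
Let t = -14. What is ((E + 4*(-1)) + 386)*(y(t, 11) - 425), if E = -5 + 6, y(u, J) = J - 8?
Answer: -161626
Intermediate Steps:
y(u, J) = -8 + J
E = 1
((E + 4*(-1)) + 386)*(y(t, 11) - 425) = ((1 + 4*(-1)) + 386)*((-8 + 11) - 425) = ((1 - 4) + 386)*(3 - 425) = (-3 + 386)*(-422) = 383*(-422) = -161626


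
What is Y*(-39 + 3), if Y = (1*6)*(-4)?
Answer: 864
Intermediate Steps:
Y = -24 (Y = 6*(-4) = -24)
Y*(-39 + 3) = -24*(-39 + 3) = -24*(-36) = 864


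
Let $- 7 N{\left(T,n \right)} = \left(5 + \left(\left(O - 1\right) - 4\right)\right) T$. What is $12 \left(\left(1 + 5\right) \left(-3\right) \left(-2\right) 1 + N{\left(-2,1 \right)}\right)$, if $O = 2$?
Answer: $\frac{3072}{7} \approx 438.86$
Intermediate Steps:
$N{\left(T,n \right)} = - \frac{2 T}{7}$ ($N{\left(T,n \right)} = - \frac{\left(5 + \left(\left(2 - 1\right) - 4\right)\right) T}{7} = - \frac{\left(5 + \left(1 - 4\right)\right) T}{7} = - \frac{\left(5 - 3\right) T}{7} = - \frac{2 T}{7}$)
$12 \left(\left(1 + 5\right) \left(-3\right) \left(-2\right) 1 + N{\left(-2,1 \right)}\right) = 12 \left(\left(1 + 5\right) \left(-3\right) \left(-2\right) 1 - - \frac{4}{7}\right) = 12 \left(6 \left(-3\right) \left(-2\right) 1 + \frac{4}{7}\right) = 12 \left(\left(-18\right) \left(-2\right) 1 + \frac{4}{7}\right) = 12 \left(36 \cdot 1 + \frac{4}{7}\right) = 12 \left(36 + \frac{4}{7}\right) = 12 \cdot \frac{256}{7} = \frac{3072}{7}$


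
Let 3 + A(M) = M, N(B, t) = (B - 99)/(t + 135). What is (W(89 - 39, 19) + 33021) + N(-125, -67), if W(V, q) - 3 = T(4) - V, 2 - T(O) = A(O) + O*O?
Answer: 560247/17 ≈ 32956.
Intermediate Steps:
N(B, t) = (-99 + B)/(135 + t)
A(M) = -3 + M
T(O) = 5 - O - O² (T(O) = 2 - ((-3 + O) + O*O) = 2 - ((-3 + O) + O²) = 2 - (-3 + O + O²) = 2 + (3 - O - O²) = 5 - O - O²)
W(V, q) = -12 - V (W(V, q) = 3 + ((5 - 1*4 - 1*4²) - V) = 3 + ((5 - 4 - 1*16) - V) = 3 + ((5 - 4 - 16) - V) = 3 + (-15 - V) = -12 - V)
(W(89 - 39, 19) + 33021) + N(-125, -67) = ((-12 - (89 - 39)) + 33021) + (-99 - 125)/(135 - 67) = ((-12 - 1*50) + 33021) - 224/68 = ((-12 - 50) + 33021) + (1/68)*(-224) = (-62 + 33021) - 56/17 = 32959 - 56/17 = 560247/17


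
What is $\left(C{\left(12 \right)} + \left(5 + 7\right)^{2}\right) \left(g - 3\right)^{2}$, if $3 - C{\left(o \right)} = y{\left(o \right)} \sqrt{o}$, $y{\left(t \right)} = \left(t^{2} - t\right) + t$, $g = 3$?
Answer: $0$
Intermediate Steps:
$y{\left(t \right)} = t^{2}$
$C{\left(o \right)} = 3 - o^{\frac{5}{2}}$ ($C{\left(o \right)} = 3 - o^{2} \sqrt{o} = 3 - o^{\frac{5}{2}}$)
$\left(C{\left(12 \right)} + \left(5 + 7\right)^{2}\right) \left(g - 3\right)^{2} = \left(\left(3 - 12^{\frac{5}{2}}\right) + \left(5 + 7\right)^{2}\right) \left(3 - 3\right)^{2} = \left(\left(3 - 288 \sqrt{3}\right) + 12^{2}\right) 0^{2} = \left(\left(3 - 288 \sqrt{3}\right) + 144\right) 0 = \left(147 - 288 \sqrt{3}\right) 0 = 0$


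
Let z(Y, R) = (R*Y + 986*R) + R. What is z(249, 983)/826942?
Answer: 607494/413471 ≈ 1.4693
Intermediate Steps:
z(Y, R) = 987*R + R*Y (z(Y, R) = (986*R + R*Y) + R = 987*R + R*Y)
z(249, 983)/826942 = (983*(987 + 249))/826942 = (983*1236)*(1/826942) = 1214988*(1/826942) = 607494/413471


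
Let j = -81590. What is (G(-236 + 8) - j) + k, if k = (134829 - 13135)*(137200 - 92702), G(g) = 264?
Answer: 5415221466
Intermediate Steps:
k = 5415139612 (k = 121694*44498 = 5415139612)
(G(-236 + 8) - j) + k = (264 - 1*(-81590)) + 5415139612 = (264 + 81590) + 5415139612 = 81854 + 5415139612 = 5415221466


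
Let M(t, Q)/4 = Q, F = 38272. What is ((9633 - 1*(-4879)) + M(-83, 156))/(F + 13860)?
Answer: 3784/13033 ≈ 0.29034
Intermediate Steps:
M(t, Q) = 4*Q
((9633 - 1*(-4879)) + M(-83, 156))/(F + 13860) = ((9633 - 1*(-4879)) + 4*156)/(38272 + 13860) = ((9633 + 4879) + 624)/52132 = (14512 + 624)*(1/52132) = 15136*(1/52132) = 3784/13033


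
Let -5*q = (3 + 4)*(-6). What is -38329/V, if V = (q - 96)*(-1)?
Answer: -191645/438 ≈ -437.55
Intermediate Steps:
q = 42/5 (q = -(3 + 4)*(-6)/5 = -7*(-6)/5 = -1/5*(-42) = 42/5 ≈ 8.4000)
V = 438/5 (V = (42/5 - 96)*(-1) = -438/5*(-1) = 438/5 ≈ 87.600)
-38329/V = -38329/438/5 = -38329*5/438 = -191645/438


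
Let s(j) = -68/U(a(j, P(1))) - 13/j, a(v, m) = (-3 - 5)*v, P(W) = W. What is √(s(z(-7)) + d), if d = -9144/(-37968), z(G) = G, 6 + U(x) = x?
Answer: 3*√5130426/7910 ≈ 0.85906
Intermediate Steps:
a(v, m) = -8*v
U(x) = -6 + x
s(j) = -68/(-6 - 8*j) - 13/j
d = 381/1582 (d = -9144*(-1/37968) = 381/1582 ≈ 0.24083)
√(s(z(-7)) + d) = √(3*(-13 - 6*(-7))/(-7*(3 + 4*(-7))) + 381/1582) = √(3*(-⅐)*(-13 + 42)/(3 - 28) + 381/1582) = √(3*(-⅐)*29/(-25) + 381/1582) = √(3*(-⅐)*(-1/25)*29 + 381/1582) = √(87/175 + 381/1582) = √(29187/39550) = 3*√5130426/7910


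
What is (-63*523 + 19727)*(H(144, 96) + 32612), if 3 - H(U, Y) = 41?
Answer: -430693428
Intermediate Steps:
H(U, Y) = -38 (H(U, Y) = 3 - 1*41 = 3 - 41 = -38)
(-63*523 + 19727)*(H(144, 96) + 32612) = (-63*523 + 19727)*(-38 + 32612) = (-32949 + 19727)*32574 = -13222*32574 = -430693428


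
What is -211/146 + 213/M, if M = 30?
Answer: 2064/365 ≈ 5.6548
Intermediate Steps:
-211/146 + 213/M = -211/146 + 213/30 = -211*1/146 + 213*(1/30) = -211/146 + 71/10 = 2064/365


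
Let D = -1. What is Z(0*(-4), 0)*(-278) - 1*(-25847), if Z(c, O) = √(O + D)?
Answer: 25847 - 278*I ≈ 25847.0 - 278.0*I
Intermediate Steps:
Z(c, O) = √(-1 + O) (Z(c, O) = √(O - 1) = √(-1 + O))
Z(0*(-4), 0)*(-278) - 1*(-25847) = √(-1 + 0)*(-278) - 1*(-25847) = √(-1)*(-278) + 25847 = I*(-278) + 25847 = -278*I + 25847 = 25847 - 278*I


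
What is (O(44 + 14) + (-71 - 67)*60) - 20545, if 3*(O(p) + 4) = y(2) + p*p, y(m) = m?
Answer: -27707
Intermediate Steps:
O(p) = -10/3 + p²/3 (O(p) = -4 + (2 + p*p)/3 = -4 + (2 + p²)/3 = -4 + (⅔ + p²/3) = -10/3 + p²/3)
(O(44 + 14) + (-71 - 67)*60) - 20545 = ((-10/3 + (44 + 14)²/3) + (-71 - 67)*60) - 20545 = ((-10/3 + (⅓)*58²) - 138*60) - 20545 = ((-10/3 + (⅓)*3364) - 8280) - 20545 = ((-10/3 + 3364/3) - 8280) - 20545 = (1118 - 8280) - 20545 = -7162 - 20545 = -27707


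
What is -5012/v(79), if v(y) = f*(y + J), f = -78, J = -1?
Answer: 1253/1521 ≈ 0.82380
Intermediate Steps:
v(y) = 78 - 78*y (v(y) = -78*(y - 1) = -78*(-1 + y) = 78 - 78*y)
-5012/v(79) = -5012/(78 - 78*79) = -5012/(78 - 6162) = -5012/(-6084) = -5012*(-1/6084) = 1253/1521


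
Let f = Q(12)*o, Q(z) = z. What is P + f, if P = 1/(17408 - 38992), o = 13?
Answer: 3367103/21584 ≈ 156.00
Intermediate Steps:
P = -1/21584 (P = 1/(-21584) = -1/21584 ≈ -4.6331e-5)
f = 156 (f = 12*13 = 156)
P + f = -1/21584 + 156 = 3367103/21584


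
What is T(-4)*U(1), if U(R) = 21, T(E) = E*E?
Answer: 336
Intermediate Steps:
T(E) = E²
T(-4)*U(1) = (-4)²*21 = 16*21 = 336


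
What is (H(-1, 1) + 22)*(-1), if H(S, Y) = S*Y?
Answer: -21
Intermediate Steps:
(H(-1, 1) + 22)*(-1) = (-1*1 + 22)*(-1) = (-1 + 22)*(-1) = 21*(-1) = -21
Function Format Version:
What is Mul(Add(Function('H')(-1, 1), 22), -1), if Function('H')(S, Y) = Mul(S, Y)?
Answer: -21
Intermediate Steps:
Mul(Add(Function('H')(-1, 1), 22), -1) = Mul(Add(Mul(-1, 1), 22), -1) = Mul(Add(-1, 22), -1) = Mul(21, -1) = -21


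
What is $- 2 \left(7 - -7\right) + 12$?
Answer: $-16$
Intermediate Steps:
$- 2 \left(7 - -7\right) + 12 = - 2 \left(7 + 7\right) + 12 = \left(-2\right) 14 + 12 = -28 + 12 = -16$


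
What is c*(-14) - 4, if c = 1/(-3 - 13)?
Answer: -25/8 ≈ -3.1250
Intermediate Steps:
c = -1/16 (c = 1/(-16) = -1/16 ≈ -0.062500)
c*(-14) - 4 = -1/16*(-14) - 4 = 7/8 - 4 = -25/8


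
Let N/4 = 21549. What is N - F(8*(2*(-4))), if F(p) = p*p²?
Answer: 348340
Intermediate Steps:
F(p) = p³
N = 86196 (N = 4*21549 = 86196)
N - F(8*(2*(-4))) = 86196 - (8*(2*(-4)))³ = 86196 - (8*(-8))³ = 86196 - 1*(-64)³ = 86196 - 1*(-262144) = 86196 + 262144 = 348340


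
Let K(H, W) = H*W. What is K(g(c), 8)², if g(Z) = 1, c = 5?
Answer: 64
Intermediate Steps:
K(g(c), 8)² = (1*8)² = 8² = 64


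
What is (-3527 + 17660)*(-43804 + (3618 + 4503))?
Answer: -504307839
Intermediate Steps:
(-3527 + 17660)*(-43804 + (3618 + 4503)) = 14133*(-43804 + 8121) = 14133*(-35683) = -504307839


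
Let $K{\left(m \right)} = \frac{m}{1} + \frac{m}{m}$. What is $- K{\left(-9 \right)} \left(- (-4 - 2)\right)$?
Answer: $48$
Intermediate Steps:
$K{\left(m \right)} = 1 + m$ ($K{\left(m \right)} = m 1 + 1 = m + 1 = 1 + m$)
$- K{\left(-9 \right)} \left(- (-4 - 2)\right) = - \left(1 - 9\right) \left(- (-4 - 2)\right) = - \left(-8\right) \left(\left(-1\right) \left(-6\right)\right) = - \left(-8\right) 6 = \left(-1\right) \left(-48\right) = 48$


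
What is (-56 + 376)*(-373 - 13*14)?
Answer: -177600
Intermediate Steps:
(-56 + 376)*(-373 - 13*14) = 320*(-373 - 182) = 320*(-555) = -177600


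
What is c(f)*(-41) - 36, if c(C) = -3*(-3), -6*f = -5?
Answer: -405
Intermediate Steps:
f = ⅚ (f = -⅙*(-5) = ⅚ ≈ 0.83333)
c(C) = 9
c(f)*(-41) - 36 = 9*(-41) - 36 = -369 - 36 = -405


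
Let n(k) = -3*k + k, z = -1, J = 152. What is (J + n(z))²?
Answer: 23716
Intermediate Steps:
n(k) = -2*k
(J + n(z))² = (152 - 2*(-1))² = (152 + 2)² = 154² = 23716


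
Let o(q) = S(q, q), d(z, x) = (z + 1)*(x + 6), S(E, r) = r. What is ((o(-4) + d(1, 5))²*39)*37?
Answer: 467532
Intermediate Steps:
d(z, x) = (1 + z)*(6 + x)
o(q) = q
((o(-4) + d(1, 5))²*39)*37 = ((-4 + (6 + 5 + 6*1 + 5*1))²*39)*37 = ((-4 + (6 + 5 + 6 + 5))²*39)*37 = ((-4 + 22)²*39)*37 = (18²*39)*37 = (324*39)*37 = 12636*37 = 467532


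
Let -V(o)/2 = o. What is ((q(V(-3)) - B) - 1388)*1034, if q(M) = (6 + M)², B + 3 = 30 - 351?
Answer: -951280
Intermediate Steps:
V(o) = -2*o
B = -324 (B = -3 + (30 - 351) = -3 - 321 = -324)
((q(V(-3)) - B) - 1388)*1034 = (((6 - 2*(-3))² - 1*(-324)) - 1388)*1034 = (((6 + 6)² + 324) - 1388)*1034 = ((12² + 324) - 1388)*1034 = ((144 + 324) - 1388)*1034 = (468 - 1388)*1034 = -920*1034 = -951280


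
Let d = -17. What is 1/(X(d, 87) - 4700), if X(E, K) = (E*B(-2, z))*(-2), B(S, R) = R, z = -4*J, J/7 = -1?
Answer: -1/3748 ≈ -0.00026681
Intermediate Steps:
J = -7 (J = 7*(-1) = -7)
z = 28 (z = -4*(-7) = 28)
X(E, K) = -56*E (X(E, K) = (E*28)*(-2) = (28*E)*(-2) = -56*E)
1/(X(d, 87) - 4700) = 1/(-56*(-17) - 4700) = 1/(952 - 4700) = 1/(-3748) = -1/3748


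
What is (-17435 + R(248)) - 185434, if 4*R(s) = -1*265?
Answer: -811741/4 ≈ -2.0294e+5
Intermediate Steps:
R(s) = -265/4 (R(s) = (-1*265)/4 = (¼)*(-265) = -265/4)
(-17435 + R(248)) - 185434 = (-17435 - 265/4) - 185434 = -70005/4 - 185434 = -811741/4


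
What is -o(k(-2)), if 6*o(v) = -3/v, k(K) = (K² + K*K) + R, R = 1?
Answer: 1/18 ≈ 0.055556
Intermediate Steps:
k(K) = 1 + 2*K² (k(K) = (K² + K*K) + 1 = (K² + K²) + 1 = 2*K² + 1 = 1 + 2*K²)
o(v) = -1/(2*v) (o(v) = (-3/v)/6 = -1/(2*v))
-o(k(-2)) = -(-1)/(2*(1 + 2*(-2)²)) = -(-1)/(2*(1 + 2*4)) = -(-1)/(2*(1 + 8)) = -(-1)/(2*9) = -1*(-1/18) = 1/18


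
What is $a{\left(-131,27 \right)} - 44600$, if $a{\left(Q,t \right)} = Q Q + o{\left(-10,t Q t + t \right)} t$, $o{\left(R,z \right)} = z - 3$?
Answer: $-2605264$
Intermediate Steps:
$o{\left(R,z \right)} = -3 + z$
$a{\left(Q,t \right)} = Q^{2} + t \left(-3 + t + Q t^{2}\right)$ ($a{\left(Q,t \right)} = Q Q + \left(-3 + \left(t Q t + t\right)\right) t = Q^{2} + \left(-3 + \left(Q t t + t\right)\right) t = Q^{2} + \left(-3 + \left(Q t^{2} + t\right)\right) t = Q^{2} + \left(-3 + \left(t + Q t^{2}\right)\right) t = Q^{2} + \left(-3 + t + Q t^{2}\right) t = Q^{2} + t \left(-3 + t + Q t^{2}\right)$)
$a{\left(-131,27 \right)} - 44600 = \left(\left(-131\right)^{2} + 27 \left(-3 + 27 \left(1 - 3537\right)\right)\right) - 44600 = \left(17161 + 27 \left(-3 + 27 \left(1 - 3537\right)\right)\right) - 44600 = \left(17161 + 27 \left(-3 + 27 \left(-3536\right)\right)\right) - 44600 = \left(17161 + 27 \left(-3 - 95472\right)\right) - 44600 = \left(17161 + 27 \left(-95475\right)\right) - 44600 = \left(17161 - 2577825\right) - 44600 = -2560664 - 44600 = -2605264$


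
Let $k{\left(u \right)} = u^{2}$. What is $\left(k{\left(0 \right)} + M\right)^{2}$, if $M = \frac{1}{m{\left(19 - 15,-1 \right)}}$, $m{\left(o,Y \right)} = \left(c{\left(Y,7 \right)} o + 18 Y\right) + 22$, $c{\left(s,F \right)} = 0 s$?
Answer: $\frac{1}{16} \approx 0.0625$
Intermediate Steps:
$c{\left(s,F \right)} = 0$
$m{\left(o,Y \right)} = 22 + 18 Y$ ($m{\left(o,Y \right)} = \left(0 o + 18 Y\right) + 22 = \left(0 + 18 Y\right) + 22 = 18 Y + 22 = 22 + 18 Y$)
$M = \frac{1}{4}$ ($M = \frac{1}{22 + 18 \left(-1\right)} = \frac{1}{22 - 18} = \frac{1}{4} \approx 0.25$)
$\left(k{\left(0 \right)} + M\right)^{2} = \left(0^{2} + \frac{1}{4}\right)^{2} = \left(0 + \frac{1}{4}\right)^{2} = \left(\frac{1}{4}\right)^{2} = \frac{1}{16}$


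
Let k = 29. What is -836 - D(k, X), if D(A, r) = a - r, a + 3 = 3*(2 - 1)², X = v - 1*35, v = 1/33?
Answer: -28742/33 ≈ -870.97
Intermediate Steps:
v = 1/33 (v = 1*(1/33) = 1/33 ≈ 0.030303)
X = -1154/33 (X = 1/33 - 1*35 = 1/33 - 35 = -1154/33 ≈ -34.970)
a = 0 (a = -3 + 3*(2 - 1)² = -3 + 3*1² = -3 + 3*1 = -3 + 3 = 0)
D(A, r) = -r (D(A, r) = 0 - r = -r)
-836 - D(k, X) = -836 - (-1)*(-1154)/33 = -836 - 1*1154/33 = -836 - 1154/33 = -28742/33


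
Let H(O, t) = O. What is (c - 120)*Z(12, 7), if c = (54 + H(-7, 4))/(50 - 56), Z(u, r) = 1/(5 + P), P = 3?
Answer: -767/48 ≈ -15.979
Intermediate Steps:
Z(u, r) = ⅛ (Z(u, r) = 1/(5 + 3) = 1/8 = ⅛)
c = -47/6 (c = (54 - 7)/(50 - 56) = 47/(-6) = 47*(-⅙) = -47/6 ≈ -7.8333)
(c - 120)*Z(12, 7) = (-47/6 - 120)*(⅛) = -767/6*⅛ = -767/48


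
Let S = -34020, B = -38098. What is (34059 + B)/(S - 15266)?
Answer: 4039/49286 ≈ 0.081950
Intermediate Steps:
(34059 + B)/(S - 15266) = (34059 - 38098)/(-34020 - 15266) = -4039/(-49286) = -4039*(-1/49286) = 4039/49286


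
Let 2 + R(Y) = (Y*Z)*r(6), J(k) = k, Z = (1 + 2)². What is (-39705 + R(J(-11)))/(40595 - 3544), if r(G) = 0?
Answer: -39707/37051 ≈ -1.0717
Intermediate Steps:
Z = 9 (Z = 3² = 9)
R(Y) = -2 (R(Y) = -2 + (Y*9)*0 = -2 + (9*Y)*0 = -2 + 0 = -2)
(-39705 + R(J(-11)))/(40595 - 3544) = (-39705 - 2)/(40595 - 3544) = -39707/37051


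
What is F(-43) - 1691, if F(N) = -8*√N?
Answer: -1691 - 8*I*√43 ≈ -1691.0 - 52.46*I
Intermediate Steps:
F(-43) - 1691 = -8*I*√43 - 1691 = -1691 - 8*I*√43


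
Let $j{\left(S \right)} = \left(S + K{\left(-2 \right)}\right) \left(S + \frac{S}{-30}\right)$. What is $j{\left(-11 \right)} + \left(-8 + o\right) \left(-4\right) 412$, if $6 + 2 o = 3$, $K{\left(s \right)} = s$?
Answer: $\frac{473827}{30} \approx 15794.0$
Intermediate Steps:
$o = - \frac{3}{2}$ ($o = -3 + \frac{1}{2} \cdot 3 = -3 + \frac{3}{2} = - \frac{3}{2} \approx -1.5$)
$j{\left(S \right)} = \frac{29 S \left(-2 + S\right)}{30}$ ($j{\left(S \right)} = \left(S - 2\right) \left(S + \frac{S}{-30}\right) = \left(-2 + S\right) \left(S + S \left(- \frac{1}{30}\right)\right) = \left(-2 + S\right) \left(S - \frac{S}{30}\right) = \left(-2 + S\right) \frac{29 S}{30} = \frac{29 S \left(-2 + S\right)}{30}$)
$j{\left(-11 \right)} + \left(-8 + o\right) \left(-4\right) 412 = \frac{29}{30} \left(-11\right) \left(-2 - 11\right) + \left(-8 - \frac{3}{2}\right) \left(-4\right) 412 = \frac{29}{30} \left(-11\right) \left(-13\right) + \left(- \frac{19}{2}\right) \left(-4\right) 412 = \frac{4147}{30} + 38 \cdot 412 = \frac{4147}{30} + 15656 = \frac{473827}{30}$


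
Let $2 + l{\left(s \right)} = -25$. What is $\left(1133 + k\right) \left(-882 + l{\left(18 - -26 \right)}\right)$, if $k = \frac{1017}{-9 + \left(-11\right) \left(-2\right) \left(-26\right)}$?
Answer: $- \frac{597445704}{581} \approx -1.0283 \cdot 10^{6}$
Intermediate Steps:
$l{\left(s \right)} = -27$ ($l{\left(s \right)} = -2 - 25 = -27$)
$k = - \frac{1017}{581}$ ($k = \frac{1017}{-9 + 22 \left(-26\right)} = \frac{1017}{-9 - 572} = \frac{1017}{-581} = 1017 \left(- \frac{1}{581}\right) = - \frac{1017}{581} \approx -1.7504$)
$\left(1133 + k\right) \left(-882 + l{\left(18 - -26 \right)}\right) = \left(1133 - \frac{1017}{581}\right) \left(-882 - 27\right) = \frac{657256}{581} \left(-909\right) = - \frac{597445704}{581}$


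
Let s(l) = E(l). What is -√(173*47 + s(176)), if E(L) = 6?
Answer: -√8137 ≈ -90.205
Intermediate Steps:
s(l) = 6
-√(173*47 + s(176)) = -√(173*47 + 6) = -√(8131 + 6) = -√8137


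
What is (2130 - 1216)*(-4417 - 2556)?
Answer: -6373322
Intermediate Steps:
(2130 - 1216)*(-4417 - 2556) = 914*(-6973) = -6373322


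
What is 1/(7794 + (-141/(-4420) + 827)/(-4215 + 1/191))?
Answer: 3558382880/27733337969849 ≈ 0.00012831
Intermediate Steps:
1/(7794 + (-141/(-4420) + 827)/(-4215 + 1/191)) = 1/(7794 + (-141*(-1/4420) + 827)/(-4215 + 1/191)) = 1/(7794 + (141/4420 + 827)/(-805064/191)) = 1/(7794 + (3655481/4420)*(-191/805064)) = 1/(7794 - 698196871/3558382880) = 1/(27733337969849/3558382880) = 3558382880/27733337969849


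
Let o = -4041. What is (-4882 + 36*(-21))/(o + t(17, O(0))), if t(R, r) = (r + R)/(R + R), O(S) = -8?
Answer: 191692/137385 ≈ 1.3953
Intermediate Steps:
t(R, r) = (R + r)/(2*R) (t(R, r) = (R + r)/((2*R)) = (R + r)*(1/(2*R)) = (R + r)/(2*R))
(-4882 + 36*(-21))/(o + t(17, O(0))) = (-4882 + 36*(-21))/(-4041 + (½)*(17 - 8)/17) = (-4882 - 756)/(-4041 + (½)*(1/17)*9) = -5638/(-4041 + 9/34) = -5638/(-137385/34) = -5638*(-34/137385) = 191692/137385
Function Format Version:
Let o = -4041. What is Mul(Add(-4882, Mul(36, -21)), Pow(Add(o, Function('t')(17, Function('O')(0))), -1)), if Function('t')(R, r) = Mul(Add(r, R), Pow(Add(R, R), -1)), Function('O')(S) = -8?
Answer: Rational(191692, 137385) ≈ 1.3953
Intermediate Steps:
Function('t')(R, r) = Mul(Rational(1, 2), Pow(R, -1), Add(R, r)) (Function('t')(R, r) = Mul(Add(R, r), Pow(Mul(2, R), -1)) = Mul(Add(R, r), Mul(Rational(1, 2), Pow(R, -1))) = Mul(Rational(1, 2), Pow(R, -1), Add(R, r)))
Mul(Add(-4882, Mul(36, -21)), Pow(Add(o, Function('t')(17, Function('O')(0))), -1)) = Mul(Add(-4882, Mul(36, -21)), Pow(Add(-4041, Mul(Rational(1, 2), Pow(17, -1), Add(17, -8))), -1)) = Mul(Add(-4882, -756), Pow(Add(-4041, Mul(Rational(1, 2), Rational(1, 17), 9)), -1)) = Mul(-5638, Pow(Add(-4041, Rational(9, 34)), -1)) = Mul(-5638, Pow(Rational(-137385, 34), -1)) = Mul(-5638, Rational(-34, 137385)) = Rational(191692, 137385)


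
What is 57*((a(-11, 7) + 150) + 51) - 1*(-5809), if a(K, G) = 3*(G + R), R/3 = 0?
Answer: 18463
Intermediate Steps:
R = 0 (R = 3*0 = 0)
a(K, G) = 3*G (a(K, G) = 3*(G + 0) = 3*G)
57*((a(-11, 7) + 150) + 51) - 1*(-5809) = 57*((3*7 + 150) + 51) - 1*(-5809) = 57*((21 + 150) + 51) + 5809 = 57*(171 + 51) + 5809 = 57*222 + 5809 = 12654 + 5809 = 18463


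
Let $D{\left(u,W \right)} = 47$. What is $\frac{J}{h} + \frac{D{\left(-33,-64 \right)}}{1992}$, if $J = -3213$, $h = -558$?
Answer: $\frac{357029}{61752} \approx 5.7817$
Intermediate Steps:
$\frac{J}{h} + \frac{D{\left(-33,-64 \right)}}{1992} = - \frac{3213}{-558} + \frac{47}{1992} = \left(-3213\right) \left(- \frac{1}{558}\right) + 47 \cdot \frac{1}{1992} = \frac{357}{62} + \frac{47}{1992} = \frac{357029}{61752}$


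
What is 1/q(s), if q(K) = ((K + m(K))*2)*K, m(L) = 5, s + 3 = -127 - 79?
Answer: 1/85272 ≈ 1.1727e-5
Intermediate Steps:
s = -209 (s = -3 + (-127 - 79) = -3 - 206 = -209)
q(K) = K*(10 + 2*K) (q(K) = ((K + 5)*2)*K = ((5 + K)*2)*K = (10 + 2*K)*K = K*(10 + 2*K))
1/q(s) = 1/(2*(-209)*(5 - 209)) = 1/(2*(-209)*(-204)) = 1/85272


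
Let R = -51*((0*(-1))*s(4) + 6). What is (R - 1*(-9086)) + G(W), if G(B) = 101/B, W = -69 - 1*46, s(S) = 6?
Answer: 1009599/115 ≈ 8779.1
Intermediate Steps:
W = -115 (W = -69 - 46 = -115)
R = -306 (R = -51*((0*(-1))*6 + 6) = -51*(0*6 + 6) = -51*(0 + 6) = -51*6 = -306)
(R - 1*(-9086)) + G(W) = (-306 - 1*(-9086)) + 101/(-115) = (-306 + 9086) + 101*(-1/115) = 8780 - 101/115 = 1009599/115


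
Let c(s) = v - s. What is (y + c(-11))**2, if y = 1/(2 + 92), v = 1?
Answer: 1274641/8836 ≈ 144.26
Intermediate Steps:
c(s) = 1 - s
y = 1/94 ≈ 0.010638
(y + c(-11))**2 = (1/94 + (1 - 1*(-11)))**2 = (1/94 + (1 + 11))**2 = (1/94 + 12)**2 = (1129/94)**2 = 1274641/8836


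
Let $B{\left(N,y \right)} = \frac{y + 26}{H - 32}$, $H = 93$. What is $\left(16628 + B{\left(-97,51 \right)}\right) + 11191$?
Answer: $\frac{1697036}{61} \approx 27820.0$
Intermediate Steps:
$B{\left(N,y \right)} = \frac{26}{61} + \frac{y}{61}$ ($B{\left(N,y \right)} = \frac{y + 26}{93 - 32} = \frac{26 + y}{61} = \left(26 + y\right) \frac{1}{61} = \frac{26}{61} + \frac{y}{61}$)
$\left(16628 + B{\left(-97,51 \right)}\right) + 11191 = \left(16628 + \left(\frac{26}{61} + \frac{1}{61} \cdot 51\right)\right) + 11191 = \left(16628 + \left(\frac{26}{61} + \frac{51}{61}\right)\right) + 11191 = \left(16628 + \frac{77}{61}\right) + 11191 = \frac{1014385}{61} + 11191 = \frac{1697036}{61}$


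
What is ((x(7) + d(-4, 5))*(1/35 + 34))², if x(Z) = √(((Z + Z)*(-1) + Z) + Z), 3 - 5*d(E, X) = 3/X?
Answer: 204261264/765625 ≈ 266.79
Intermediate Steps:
d(E, X) = ⅗ - 3/(5*X)
x(Z) = 0 (x(Z) = √(((2*Z)*(-1) + Z) + Z) = √((-2*Z + Z) + Z) = √(-Z + Z) = √0 = 0)
((x(7) + d(-4, 5))*(1/35 + 34))² = ((0 + (⅗)*(-1 + 5)/5)*(1/35 + 34))² = ((0 + (⅗)*(⅕)*4)*(1/35 + 34))² = ((0 + 12/25)*(1191/35))² = ((12/25)*(1191/35))² = (14292/875)² = 204261264/765625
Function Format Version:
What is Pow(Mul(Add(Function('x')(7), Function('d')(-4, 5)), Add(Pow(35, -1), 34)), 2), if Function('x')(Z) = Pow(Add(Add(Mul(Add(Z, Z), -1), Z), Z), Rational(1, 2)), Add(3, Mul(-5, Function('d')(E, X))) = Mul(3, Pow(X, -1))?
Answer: Rational(204261264, 765625) ≈ 266.79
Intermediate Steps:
Function('d')(E, X) = Add(Rational(3, 5), Mul(Rational(-3, 5), Pow(X, -1))) (Function('d')(E, X) = Add(Rational(3, 5), Mul(Rational(-1, 5), Mul(3, Pow(X, -1)))) = Add(Rational(3, 5), Mul(Rational(-3, 5), Pow(X, -1))))
Function('x')(Z) = 0 (Function('x')(Z) = Pow(Add(Add(Mul(Mul(2, Z), -1), Z), Z), Rational(1, 2)) = Pow(Add(Add(Mul(-2, Z), Z), Z), Rational(1, 2)) = Pow(Add(Mul(-1, Z), Z), Rational(1, 2)) = Pow(0, Rational(1, 2)) = 0)
Pow(Mul(Add(Function('x')(7), Function('d')(-4, 5)), Add(Pow(35, -1), 34)), 2) = Pow(Mul(Add(0, Mul(Rational(3, 5), Pow(5, -1), Add(-1, 5))), Add(Pow(35, -1), 34)), 2) = Pow(Mul(Add(0, Mul(Rational(3, 5), Rational(1, 5), 4)), Add(Rational(1, 35), 34)), 2) = Pow(Mul(Add(0, Rational(12, 25)), Rational(1191, 35)), 2) = Pow(Mul(Rational(12, 25), Rational(1191, 35)), 2) = Pow(Rational(14292, 875), 2) = Rational(204261264, 765625)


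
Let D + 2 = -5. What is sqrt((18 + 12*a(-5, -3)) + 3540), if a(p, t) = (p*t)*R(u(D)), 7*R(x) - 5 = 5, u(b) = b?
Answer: sqrt(186942)/7 ≈ 61.767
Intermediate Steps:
D = -7 (D = -2 - 5 = -7)
R(x) = 10/7 (R(x) = 5/7 + (1/7)*5 = 5/7 + 5/7 = 10/7)
a(p, t) = 10*p*t/7 (a(p, t) = (p*t)*(10/7) = 10*p*t/7)
sqrt((18 + 12*a(-5, -3)) + 3540) = sqrt((18 + 12*((10/7)*(-5)*(-3))) + 3540) = sqrt((18 + 12*(150/7)) + 3540) = sqrt((18 + 1800/7) + 3540) = sqrt(1926/7 + 3540) = sqrt(26706/7) = sqrt(186942)/7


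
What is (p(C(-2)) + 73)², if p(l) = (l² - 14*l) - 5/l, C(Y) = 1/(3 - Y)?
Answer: 1279161/625 ≈ 2046.7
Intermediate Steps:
p(l) = l² - 14*l - 5/l
(p(C(-2)) + 73)² = ((-5 + (-1/(-3 - 2))²*(-14 - 1/(-3 - 2)))/((-1/(-3 - 2))) + 73)² = ((-5 + (-1/(-5))²*(-14 - 1/(-5)))/((-1/(-5))) + 73)² = ((-5 + (-1*(-⅕))²*(-14 - 1*(-⅕)))/((-1*(-⅕))) + 73)² = ((-5 + (⅕)²*(-14 + ⅕))/(⅕) + 73)² = (5*(-5 + (1/25)*(-69/5)) + 73)² = (5*(-5 - 69/125) + 73)² = (5*(-694/125) + 73)² = (-694/25 + 73)² = (1131/25)² = 1279161/625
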